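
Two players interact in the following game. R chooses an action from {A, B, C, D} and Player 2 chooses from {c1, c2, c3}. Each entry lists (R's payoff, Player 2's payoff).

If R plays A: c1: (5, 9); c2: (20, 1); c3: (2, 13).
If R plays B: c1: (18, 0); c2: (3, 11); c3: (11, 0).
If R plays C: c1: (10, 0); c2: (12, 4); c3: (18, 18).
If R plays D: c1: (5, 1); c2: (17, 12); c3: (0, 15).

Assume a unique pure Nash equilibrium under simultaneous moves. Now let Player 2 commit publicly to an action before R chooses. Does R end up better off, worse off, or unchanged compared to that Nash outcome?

unchanged

Work backward from R's decision.
- c1: BR = B, leader payoff 0.
- c2: BR = A, leader payoff 1.
- c3: BR = C, leader payoff 18.
Maximizing over 0, 1, 18, Player 2 chooses c3. Subgame-perfect outcome: (C, c3) with payoffs (18, 18).
Under simultaneous play:
R's best replies: c1→B; c2→A; c3→C.
Player 2's best replies: A→c3; B→c2; C→c3; D→c3.
The unique mutual best reply is (C, c3), giving (18, 18).
R earns 18 sequentially versus 18 at the Nash outcome: unchanged.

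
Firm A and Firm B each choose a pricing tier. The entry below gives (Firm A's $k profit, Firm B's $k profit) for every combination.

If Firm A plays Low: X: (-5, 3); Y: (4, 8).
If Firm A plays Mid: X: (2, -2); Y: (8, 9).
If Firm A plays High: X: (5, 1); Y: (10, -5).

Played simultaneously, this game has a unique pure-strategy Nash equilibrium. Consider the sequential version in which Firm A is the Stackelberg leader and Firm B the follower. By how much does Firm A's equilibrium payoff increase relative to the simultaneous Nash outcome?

3

Work backward from Firm B's decision.
- Low → Firm B plays Y (best of 3, 8); Firm A gets 4.
- Mid → Firm B plays Y (best of -2, 9); Firm A gets 8.
- High → Firm B plays X (best of 1, -5); Firm A gets 5.
Among 4, 8, 5, the best is 8 at Mid. Subgame-perfect outcome: (Mid, Y) with payoffs (8, 9).
Now find the simultaneous Nash equilibrium.
Firm A's best replies: X→High; Y→High.
Firm B's best replies: Low→Y; Mid→Y; High→X.
The unique mutual best reply is (High, X), giving (5, 1).
Firm A's commitment gain: 8 − 5 = 3.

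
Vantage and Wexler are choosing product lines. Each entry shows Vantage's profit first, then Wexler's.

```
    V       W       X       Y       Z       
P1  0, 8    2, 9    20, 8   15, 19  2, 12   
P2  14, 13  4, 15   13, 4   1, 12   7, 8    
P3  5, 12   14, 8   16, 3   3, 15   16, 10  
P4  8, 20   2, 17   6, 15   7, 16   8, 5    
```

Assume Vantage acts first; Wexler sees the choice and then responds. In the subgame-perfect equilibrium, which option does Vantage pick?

Solve by backward induction (Vantage leads).
- P1: BR = Y, leader payoff 15.
- P2: BR = W, leader payoff 4.
- P3: BR = Y, leader payoff 3.
- P4: BR = V, leader payoff 8.
Vantage's induced payoffs are 15, 4, 3, 8, so Vantage commits to P1. Subgame-perfect outcome: (P1, Y) with payoffs (15, 19).

P1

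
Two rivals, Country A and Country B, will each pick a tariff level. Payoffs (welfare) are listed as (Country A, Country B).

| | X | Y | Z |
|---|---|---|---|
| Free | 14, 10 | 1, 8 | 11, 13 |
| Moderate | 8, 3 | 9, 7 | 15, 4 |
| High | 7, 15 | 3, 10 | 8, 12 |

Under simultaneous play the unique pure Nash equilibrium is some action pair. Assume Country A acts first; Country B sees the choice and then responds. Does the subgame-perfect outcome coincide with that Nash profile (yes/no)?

no

Country B best-responds to each possible Country A move:
- Free → Country B plays Z (best of 10, 8, 13); Country A gets 11.
- Moderate → Country B plays Y (best of 3, 7, 4); Country A gets 9.
- High → Country B plays X (best of 15, 10, 12); Country A gets 7.
Among 11, 9, 7, the best is 11 at Free. Subgame-perfect outcome: (Free, Z) with payoffs (11, 13).
Under simultaneous play:
Country A's best replies: X→Free; Y→Moderate; Z→Moderate.
Country B's best replies: Free→Z; Moderate→Y; High→X.
The unique mutual best reply is (Moderate, Y), giving (9, 7).
Sequential outcome (Free, Z) differs from the Nash profile (Moderate, Y).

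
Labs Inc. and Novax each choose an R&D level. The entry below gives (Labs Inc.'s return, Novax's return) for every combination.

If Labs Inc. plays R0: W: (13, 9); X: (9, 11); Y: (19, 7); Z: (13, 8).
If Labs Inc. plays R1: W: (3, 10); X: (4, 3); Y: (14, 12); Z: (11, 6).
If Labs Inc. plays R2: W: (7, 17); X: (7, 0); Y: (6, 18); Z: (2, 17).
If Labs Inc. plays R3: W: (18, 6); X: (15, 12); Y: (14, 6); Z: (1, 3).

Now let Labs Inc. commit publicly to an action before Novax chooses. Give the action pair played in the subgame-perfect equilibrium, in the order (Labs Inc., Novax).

Novax best-responds to each possible Labs Inc. move:
- R0: Novax compares 9, 11, 7, 8 and picks X; Labs Inc. would get 9.
- R1: Novax compares 10, 3, 12, 6 and picks Y; Labs Inc. would get 14.
- R2: Novax compares 17, 0, 18, 17 and picks Y; Labs Inc. would get 6.
- R3: Novax compares 6, 12, 6, 3 and picks X; Labs Inc. would get 15.
Maximizing over 9, 14, 6, 15, Labs Inc. chooses R3. Subgame-perfect outcome: (R3, X) with payoffs (15, 12).

(R3, X)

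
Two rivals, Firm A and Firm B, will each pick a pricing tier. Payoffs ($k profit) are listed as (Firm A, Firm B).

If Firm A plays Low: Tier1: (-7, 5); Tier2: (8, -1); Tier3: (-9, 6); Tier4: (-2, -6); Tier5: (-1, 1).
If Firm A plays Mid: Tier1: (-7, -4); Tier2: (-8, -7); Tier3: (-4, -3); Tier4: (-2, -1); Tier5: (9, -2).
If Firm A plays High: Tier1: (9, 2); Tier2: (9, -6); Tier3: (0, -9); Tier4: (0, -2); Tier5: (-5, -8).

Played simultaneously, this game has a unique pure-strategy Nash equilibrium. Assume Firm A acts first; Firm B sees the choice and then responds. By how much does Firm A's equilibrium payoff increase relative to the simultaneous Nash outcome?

0

Solve by backward induction (Firm A leads).
- Low → Firm B plays Tier3 (best of 5, -1, 6, -6, 1); Firm A gets -9.
- Mid → Firm B plays Tier4 (best of -4, -7, -3, -1, -2); Firm A gets -2.
- High → Firm B plays Tier1 (best of 2, -6, -9, -2, -8); Firm A gets 9.
Firm A's induced payoffs are -9, -2, 9, so Firm A commits to High. Subgame-perfect outcome: (High, Tier1) with payoffs (9, 2).
For the simultaneous game, intersect best replies.
Firm A's best replies: Tier1→High; Tier2→High; Tier3→High; Tier4→High; Tier5→Mid.
Firm B's best replies: Low→Tier3; Mid→Tier4; High→Tier1.
Only (High, Tier1) has each player best-responding; Nash payoffs (9, 2).
Firm A's commitment gain: 9 − 9 = 0.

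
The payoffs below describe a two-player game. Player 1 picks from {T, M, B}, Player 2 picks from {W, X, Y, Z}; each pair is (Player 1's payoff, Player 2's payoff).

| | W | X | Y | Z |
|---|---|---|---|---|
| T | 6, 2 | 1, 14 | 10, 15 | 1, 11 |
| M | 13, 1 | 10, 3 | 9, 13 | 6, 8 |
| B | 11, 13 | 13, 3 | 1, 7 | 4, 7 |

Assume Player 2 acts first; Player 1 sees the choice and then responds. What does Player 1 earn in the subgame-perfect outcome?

Backward induction with Player 2 moving first.
- W → Player 1 plays M (best of 6, 13, 11); Player 2 gets 1.
- X → Player 1 plays B (best of 1, 10, 13); Player 2 gets 3.
- Y → Player 1 plays T (best of 10, 9, 1); Player 2 gets 15.
- Z → Player 1 plays M (best of 1, 6, 4); Player 2 gets 8.
Among 1, 3, 15, 8, the best is 15 at Y. Subgame-perfect outcome: (T, Y) with payoffs (10, 15).

10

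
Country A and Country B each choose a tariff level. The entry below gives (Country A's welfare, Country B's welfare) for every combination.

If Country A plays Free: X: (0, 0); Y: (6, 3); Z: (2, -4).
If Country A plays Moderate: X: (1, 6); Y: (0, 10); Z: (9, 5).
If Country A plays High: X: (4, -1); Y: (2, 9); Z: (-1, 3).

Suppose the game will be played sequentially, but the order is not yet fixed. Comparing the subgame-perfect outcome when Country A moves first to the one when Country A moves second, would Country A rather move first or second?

If Country A leads: Country B's best replies are Free→Y, Moderate→Y, High→Y; Country A's induced payoffs 6, 0, 2; outcome (Free, Y), payoffs (6, 3).
If Country B leads: Country A's best replies are X→High, Y→Free, Z→Moderate; Country B's induced payoffs -1, 3, 5; outcome (Moderate, Z), payoffs (9, 5).
Country A gets 6 moving first and 9 moving second, so Country A prefers to move second.

second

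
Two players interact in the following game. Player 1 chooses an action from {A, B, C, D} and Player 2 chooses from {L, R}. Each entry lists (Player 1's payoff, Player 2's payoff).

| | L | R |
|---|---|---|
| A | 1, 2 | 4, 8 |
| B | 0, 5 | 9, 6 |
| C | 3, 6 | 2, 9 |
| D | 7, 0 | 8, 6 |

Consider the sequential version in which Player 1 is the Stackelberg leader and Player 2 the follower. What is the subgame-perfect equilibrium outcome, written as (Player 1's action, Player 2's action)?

(B, R)

Backward induction with Player 1 moving first.
- A: BR = R, leader payoff 4.
- B: BR = R, leader payoff 9.
- C: BR = R, leader payoff 2.
- D: BR = R, leader payoff 8.
Maximizing over 4, 9, 2, 8, Player 1 chooses B. Subgame-perfect outcome: (B, R) with payoffs (9, 6).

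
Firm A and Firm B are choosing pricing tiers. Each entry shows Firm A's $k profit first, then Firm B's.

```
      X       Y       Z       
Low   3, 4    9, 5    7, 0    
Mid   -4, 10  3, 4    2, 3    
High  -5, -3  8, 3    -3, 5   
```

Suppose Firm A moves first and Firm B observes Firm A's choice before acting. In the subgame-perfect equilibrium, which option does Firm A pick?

Solve by backward induction (Firm A leads).
- Low: Firm B compares 4, 5, 0 and picks Y; Firm A would get 9.
- Mid: Firm B compares 10, 4, 3 and picks X; Firm A would get -4.
- High: Firm B compares -3, 3, 5 and picks Z; Firm A would get -3.
Firm A's induced payoffs are 9, -4, -3, so Firm A commits to Low. Subgame-perfect outcome: (Low, Y) with payoffs (9, 5).

Low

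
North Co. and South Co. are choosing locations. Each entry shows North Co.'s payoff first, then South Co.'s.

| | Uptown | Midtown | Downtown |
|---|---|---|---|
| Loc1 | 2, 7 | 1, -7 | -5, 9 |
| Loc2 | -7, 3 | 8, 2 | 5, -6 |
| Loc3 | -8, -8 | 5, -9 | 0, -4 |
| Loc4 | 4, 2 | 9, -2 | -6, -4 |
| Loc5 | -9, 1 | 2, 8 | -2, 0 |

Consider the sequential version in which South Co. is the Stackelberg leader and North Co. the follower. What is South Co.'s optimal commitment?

Uptown

Work backward from North Co.'s decision.
- Uptown → North Co. plays Loc4 (best of 2, -7, -8, 4, -9); South Co. gets 2.
- Midtown → North Co. plays Loc4 (best of 1, 8, 5, 9, 2); South Co. gets -2.
- Downtown → North Co. plays Loc2 (best of -5, 5, 0, -6, -2); South Co. gets -6.
South Co.'s induced payoffs are 2, -2, -6, so South Co. commits to Uptown. Subgame-perfect outcome: (Loc4, Uptown) with payoffs (4, 2).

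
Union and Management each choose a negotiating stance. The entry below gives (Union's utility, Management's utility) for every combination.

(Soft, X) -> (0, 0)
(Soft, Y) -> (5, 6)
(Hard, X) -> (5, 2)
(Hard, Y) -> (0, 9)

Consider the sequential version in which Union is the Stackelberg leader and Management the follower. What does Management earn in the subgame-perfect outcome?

Solve by backward induction (Union leads).
- Soft: BR = Y, leader payoff 5.
- Hard: BR = Y, leader payoff 0.
Union's induced payoffs are 5, 0, so Union commits to Soft. Subgame-perfect outcome: (Soft, Y) with payoffs (5, 6).

6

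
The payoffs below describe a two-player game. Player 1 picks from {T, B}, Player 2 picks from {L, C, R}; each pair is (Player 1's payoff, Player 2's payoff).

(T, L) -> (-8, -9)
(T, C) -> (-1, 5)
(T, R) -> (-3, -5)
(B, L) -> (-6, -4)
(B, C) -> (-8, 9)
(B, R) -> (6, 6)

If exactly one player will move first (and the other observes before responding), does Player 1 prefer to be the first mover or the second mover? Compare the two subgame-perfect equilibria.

If Player 1 leads: Player 2's best replies are T→C, B→C; Player 1's induced payoffs -1, -8; outcome (T, C), payoffs (-1, 5).
If Player 2 leads: Player 1's best replies are L→B, C→T, R→B; Player 2's induced payoffs -4, 5, 6; outcome (B, R), payoffs (6, 6).
Player 1 gets -1 moving first and 6 moving second, so Player 1 prefers to move second.

second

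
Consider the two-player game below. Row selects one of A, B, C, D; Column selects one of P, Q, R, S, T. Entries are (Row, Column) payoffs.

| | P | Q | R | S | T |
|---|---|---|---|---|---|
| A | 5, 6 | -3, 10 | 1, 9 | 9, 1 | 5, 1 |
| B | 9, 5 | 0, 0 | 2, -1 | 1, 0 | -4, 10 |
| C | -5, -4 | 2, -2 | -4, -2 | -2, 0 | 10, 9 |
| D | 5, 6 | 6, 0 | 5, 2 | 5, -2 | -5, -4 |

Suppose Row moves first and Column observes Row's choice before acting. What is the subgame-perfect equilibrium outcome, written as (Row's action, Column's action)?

Column best-responds to each possible Row move:
- A → Column plays Q (best of 6, 10, 9, 1, 1); Row gets -3.
- B → Column plays T (best of 5, 0, -1, 0, 10); Row gets -4.
- C → Column plays T (best of -4, -2, -2, 0, 9); Row gets 10.
- D → Column plays P (best of 6, 0, 2, -2, -4); Row gets 5.
Row's induced payoffs are -3, -4, 10, 5, so Row commits to C. Subgame-perfect outcome: (C, T) with payoffs (10, 9).

(C, T)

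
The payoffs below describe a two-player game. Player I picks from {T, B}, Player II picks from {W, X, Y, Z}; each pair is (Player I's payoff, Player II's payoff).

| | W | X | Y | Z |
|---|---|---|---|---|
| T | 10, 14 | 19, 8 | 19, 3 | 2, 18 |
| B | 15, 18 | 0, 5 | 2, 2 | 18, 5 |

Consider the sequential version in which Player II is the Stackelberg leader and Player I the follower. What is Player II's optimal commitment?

Work backward from Player I's decision.
- W: BR = B, leader payoff 18.
- X: BR = T, leader payoff 8.
- Y: BR = T, leader payoff 3.
- Z: BR = B, leader payoff 5.
Maximizing over 18, 8, 3, 5, Player II chooses W. Subgame-perfect outcome: (B, W) with payoffs (15, 18).

W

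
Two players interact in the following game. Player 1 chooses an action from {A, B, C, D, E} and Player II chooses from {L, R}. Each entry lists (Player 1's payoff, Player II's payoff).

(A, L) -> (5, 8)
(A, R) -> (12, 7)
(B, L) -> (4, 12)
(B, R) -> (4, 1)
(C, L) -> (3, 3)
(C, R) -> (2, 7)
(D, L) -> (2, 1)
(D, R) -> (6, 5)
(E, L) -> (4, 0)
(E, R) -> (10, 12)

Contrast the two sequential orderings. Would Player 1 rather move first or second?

first

If Player 1 leads: Player II's best replies are A→L, B→L, C→R, D→R, E→R; Player 1's induced payoffs 5, 4, 2, 6, 10; outcome (E, R), payoffs (10, 12).
If Player II leads: Player 1's best replies are L→A, R→A; Player II's induced payoffs 8, 7; outcome (A, L), payoffs (5, 8).
Player 1 gets 10 moving first and 5 moving second, so Player 1 prefers to move first.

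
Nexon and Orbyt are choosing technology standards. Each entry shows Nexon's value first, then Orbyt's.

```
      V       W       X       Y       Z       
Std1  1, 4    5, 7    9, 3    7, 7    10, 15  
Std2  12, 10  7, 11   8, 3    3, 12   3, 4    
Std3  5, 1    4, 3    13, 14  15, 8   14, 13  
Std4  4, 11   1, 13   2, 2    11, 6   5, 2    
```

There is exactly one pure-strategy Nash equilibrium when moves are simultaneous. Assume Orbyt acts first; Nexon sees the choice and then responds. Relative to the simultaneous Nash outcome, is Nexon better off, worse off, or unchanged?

Backward induction with Orbyt moving first.
- V → Nexon plays Std2 (best of 1, 12, 5, 4); Orbyt gets 10.
- W → Nexon plays Std2 (best of 5, 7, 4, 1); Orbyt gets 11.
- X → Nexon plays Std3 (best of 9, 8, 13, 2); Orbyt gets 14.
- Y → Nexon plays Std3 (best of 7, 3, 15, 11); Orbyt gets 8.
- Z → Nexon plays Std3 (best of 10, 3, 14, 5); Orbyt gets 13.
Maximizing over 10, 11, 14, 8, 13, Orbyt chooses X. Subgame-perfect outcome: (Std3, X) with payoffs (13, 14).
For the simultaneous game, intersect best replies.
Nexon's best replies: V→Std2; W→Std2; X→Std3; Y→Std3; Z→Std3.
Orbyt's best replies: Std1→Z; Std2→Y; Std3→X; Std4→W.
Only (Std3, X) has each player best-responding; Nash payoffs (13, 14).
Nexon earns 13 sequentially versus 13 at the Nash outcome: unchanged.

unchanged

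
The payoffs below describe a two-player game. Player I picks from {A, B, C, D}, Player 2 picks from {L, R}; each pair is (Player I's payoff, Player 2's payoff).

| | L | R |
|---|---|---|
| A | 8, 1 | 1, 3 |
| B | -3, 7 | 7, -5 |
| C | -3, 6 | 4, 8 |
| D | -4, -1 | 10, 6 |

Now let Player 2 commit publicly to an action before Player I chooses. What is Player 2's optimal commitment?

Player I best-responds to each possible Player 2 move:
- L: BR = A, leader payoff 1.
- R: BR = D, leader payoff 6.
Player 2's induced payoffs are 1, 6, so Player 2 commits to R. Subgame-perfect outcome: (D, R) with payoffs (10, 6).

R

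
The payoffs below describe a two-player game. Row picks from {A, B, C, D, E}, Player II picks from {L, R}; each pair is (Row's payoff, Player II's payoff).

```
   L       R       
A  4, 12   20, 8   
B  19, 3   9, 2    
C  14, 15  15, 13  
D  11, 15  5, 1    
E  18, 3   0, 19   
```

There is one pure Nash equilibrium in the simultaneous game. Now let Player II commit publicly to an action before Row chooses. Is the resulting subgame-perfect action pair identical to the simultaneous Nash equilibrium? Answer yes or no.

Backward induction with Player II moving first.
- L → Row plays B (best of 4, 19, 14, 11, 18); Player II gets 3.
- R → Row plays A (best of 20, 9, 15, 5, 0); Player II gets 8.
Maximizing over 3, 8, Player II chooses R. Subgame-perfect outcome: (A, R) with payoffs (20, 8).
Under simultaneous play:
Row's best replies: L→B; R→A.
Player II's best replies: A→L; B→L; C→L; D→L; E→R.
Only (B, L) has each player best-responding; Nash payoffs (19, 3).
Sequential outcome (A, R) differs from the Nash profile (B, L).

no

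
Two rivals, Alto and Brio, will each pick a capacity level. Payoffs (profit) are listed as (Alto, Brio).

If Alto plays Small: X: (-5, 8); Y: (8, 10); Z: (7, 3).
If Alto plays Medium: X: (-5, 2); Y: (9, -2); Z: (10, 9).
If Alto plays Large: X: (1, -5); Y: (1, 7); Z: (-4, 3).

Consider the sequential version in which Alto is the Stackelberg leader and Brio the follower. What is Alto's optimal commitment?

Medium

Work backward from Brio's decision.
- Small: Brio compares 8, 10, 3 and picks Y; Alto would get 8.
- Medium: Brio compares 2, -2, 9 and picks Z; Alto would get 10.
- Large: Brio compares -5, 7, 3 and picks Y; Alto would get 1.
Among 8, 10, 1, the best is 10 at Medium. Subgame-perfect outcome: (Medium, Z) with payoffs (10, 9).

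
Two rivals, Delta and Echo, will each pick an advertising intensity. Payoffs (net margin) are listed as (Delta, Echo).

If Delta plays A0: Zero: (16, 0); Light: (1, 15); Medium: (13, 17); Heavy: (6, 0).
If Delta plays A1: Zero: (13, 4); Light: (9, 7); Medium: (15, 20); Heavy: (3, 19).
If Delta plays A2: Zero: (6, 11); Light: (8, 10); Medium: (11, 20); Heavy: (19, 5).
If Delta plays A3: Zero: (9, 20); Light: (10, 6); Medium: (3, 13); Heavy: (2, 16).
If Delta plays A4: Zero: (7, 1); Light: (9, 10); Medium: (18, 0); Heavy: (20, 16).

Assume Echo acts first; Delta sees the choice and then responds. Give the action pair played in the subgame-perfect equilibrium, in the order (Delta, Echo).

Delta best-responds to each possible Echo move:
- Zero: BR = A0, leader payoff 0.
- Light: BR = A3, leader payoff 6.
- Medium: BR = A4, leader payoff 0.
- Heavy: BR = A4, leader payoff 16.
Echo's induced payoffs are 0, 6, 0, 16, so Echo commits to Heavy. Subgame-perfect outcome: (A4, Heavy) with payoffs (20, 16).

(A4, Heavy)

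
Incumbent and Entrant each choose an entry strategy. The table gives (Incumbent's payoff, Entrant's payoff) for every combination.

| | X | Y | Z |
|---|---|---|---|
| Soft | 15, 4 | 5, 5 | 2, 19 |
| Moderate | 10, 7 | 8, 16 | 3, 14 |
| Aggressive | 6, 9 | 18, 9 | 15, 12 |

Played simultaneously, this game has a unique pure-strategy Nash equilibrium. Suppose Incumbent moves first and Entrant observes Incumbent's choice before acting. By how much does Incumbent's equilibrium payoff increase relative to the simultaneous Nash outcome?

0

Backward induction with Incumbent moving first.
- Soft → Entrant plays Z (best of 4, 5, 19); Incumbent gets 2.
- Moderate → Entrant plays Y (best of 7, 16, 14); Incumbent gets 8.
- Aggressive → Entrant plays Z (best of 9, 9, 12); Incumbent gets 15.
Among 2, 8, 15, the best is 15 at Aggressive. Subgame-perfect outcome: (Aggressive, Z) with payoffs (15, 12).
For the simultaneous game, intersect best replies.
Incumbent's best replies: X→Soft; Y→Aggressive; Z→Aggressive.
Entrant's best replies: Soft→Z; Moderate→Y; Aggressive→Z.
The unique mutual best reply is (Aggressive, Z), giving (15, 12).
Incumbent's commitment gain: 15 − 15 = 0.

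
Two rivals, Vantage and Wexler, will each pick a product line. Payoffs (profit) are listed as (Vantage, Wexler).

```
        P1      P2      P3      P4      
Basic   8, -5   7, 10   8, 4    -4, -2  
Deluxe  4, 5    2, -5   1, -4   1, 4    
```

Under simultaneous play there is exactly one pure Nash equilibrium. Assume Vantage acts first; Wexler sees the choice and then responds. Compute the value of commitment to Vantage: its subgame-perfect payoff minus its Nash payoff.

Backward induction with Vantage moving first.
- Basic: BR = P2, leader payoff 7.
- Deluxe: BR = P1, leader payoff 4.
Vantage's induced payoffs are 7, 4, so Vantage commits to Basic. Subgame-perfect outcome: (Basic, P2) with payoffs (7, 10).
Under simultaneous play:
Vantage's best replies: P1→Basic; P2→Basic; P3→Basic; P4→Deluxe.
Wexler's best replies: Basic→P2; Deluxe→P1.
Only (Basic, P2) has each player best-responding; Nash payoffs (7, 10).
Vantage's commitment gain: 7 − 7 = 0.

0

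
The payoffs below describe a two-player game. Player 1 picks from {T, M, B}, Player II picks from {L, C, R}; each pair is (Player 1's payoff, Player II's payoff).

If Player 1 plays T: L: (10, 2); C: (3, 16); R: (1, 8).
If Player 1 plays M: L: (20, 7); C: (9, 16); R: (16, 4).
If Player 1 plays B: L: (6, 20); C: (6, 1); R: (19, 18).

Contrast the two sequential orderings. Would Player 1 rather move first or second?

second

If Player 1 leads: Player II's best replies are T→C, M→C, B→L; Player 1's induced payoffs 3, 9, 6; outcome (M, C), payoffs (9, 16).
If Player II leads: Player 1's best replies are L→M, C→M, R→B; Player II's induced payoffs 7, 16, 18; outcome (B, R), payoffs (19, 18).
Player 1 gets 9 moving first and 19 moving second, so Player 1 prefers to move second.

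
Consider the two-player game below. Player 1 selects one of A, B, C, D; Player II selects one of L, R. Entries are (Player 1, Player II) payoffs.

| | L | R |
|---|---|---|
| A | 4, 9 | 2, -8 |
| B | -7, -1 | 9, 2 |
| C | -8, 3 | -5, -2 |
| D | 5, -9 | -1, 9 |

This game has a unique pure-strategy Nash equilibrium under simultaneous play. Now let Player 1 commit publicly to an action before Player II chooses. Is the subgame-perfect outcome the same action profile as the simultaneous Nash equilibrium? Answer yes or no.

yes

Work backward from Player II's decision.
- A: BR = L, leader payoff 4.
- B: BR = R, leader payoff 9.
- C: BR = L, leader payoff -8.
- D: BR = R, leader payoff -1.
Player 1's induced payoffs are 4, 9, -8, -1, so Player 1 commits to B. Subgame-perfect outcome: (B, R) with payoffs (9, 2).
Under simultaneous play:
Player 1's best replies: L→D; R→B.
Player II's best replies: A→L; B→R; C→L; D→R.
The unique mutual best reply is (B, R), giving (9, 2).
Sequential outcome (B, R) coincides with the Nash profile (B, R).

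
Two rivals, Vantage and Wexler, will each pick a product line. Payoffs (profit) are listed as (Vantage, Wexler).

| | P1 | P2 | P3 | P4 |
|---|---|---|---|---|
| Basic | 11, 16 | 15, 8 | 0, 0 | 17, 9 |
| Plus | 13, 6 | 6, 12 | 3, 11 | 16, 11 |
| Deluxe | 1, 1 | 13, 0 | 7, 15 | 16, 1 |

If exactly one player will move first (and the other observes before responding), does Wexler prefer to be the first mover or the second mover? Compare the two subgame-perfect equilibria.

second

If Vantage leads: Wexler's best replies are Basic→P1, Plus→P2, Deluxe→P3; Vantage's induced payoffs 11, 6, 7; outcome (Basic, P1), payoffs (11, 16).
If Wexler leads: Vantage's best replies are P1→Plus, P2→Basic, P3→Deluxe, P4→Basic; Wexler's induced payoffs 6, 8, 15, 9; outcome (Deluxe, P3), payoffs (7, 15).
Wexler gets 15 moving first and 16 moving second, so Wexler prefers to move second.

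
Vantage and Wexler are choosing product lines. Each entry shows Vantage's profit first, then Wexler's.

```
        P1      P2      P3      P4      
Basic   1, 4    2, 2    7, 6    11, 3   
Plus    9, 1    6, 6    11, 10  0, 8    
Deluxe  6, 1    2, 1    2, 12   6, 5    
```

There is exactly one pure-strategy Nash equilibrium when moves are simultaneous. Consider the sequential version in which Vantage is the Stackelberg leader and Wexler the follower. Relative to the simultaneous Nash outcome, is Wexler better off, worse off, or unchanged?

Solve by backward induction (Vantage leads).
- Basic: Wexler compares 4, 2, 6, 3 and picks P3; Vantage would get 7.
- Plus: Wexler compares 1, 6, 10, 8 and picks P3; Vantage would get 11.
- Deluxe: Wexler compares 1, 1, 12, 5 and picks P3; Vantage would get 2.
Vantage's induced payoffs are 7, 11, 2, so Vantage commits to Plus. Subgame-perfect outcome: (Plus, P3) with payoffs (11, 10).
Now find the simultaneous Nash equilibrium.
Vantage's best replies: P1→Plus; P2→Plus; P3→Plus; P4→Basic.
Wexler's best replies: Basic→P3; Plus→P3; Deluxe→P3.
The unique mutual best reply is (Plus, P3), giving (11, 10).
Wexler earns 10 sequentially versus 10 at the Nash outcome: unchanged.

unchanged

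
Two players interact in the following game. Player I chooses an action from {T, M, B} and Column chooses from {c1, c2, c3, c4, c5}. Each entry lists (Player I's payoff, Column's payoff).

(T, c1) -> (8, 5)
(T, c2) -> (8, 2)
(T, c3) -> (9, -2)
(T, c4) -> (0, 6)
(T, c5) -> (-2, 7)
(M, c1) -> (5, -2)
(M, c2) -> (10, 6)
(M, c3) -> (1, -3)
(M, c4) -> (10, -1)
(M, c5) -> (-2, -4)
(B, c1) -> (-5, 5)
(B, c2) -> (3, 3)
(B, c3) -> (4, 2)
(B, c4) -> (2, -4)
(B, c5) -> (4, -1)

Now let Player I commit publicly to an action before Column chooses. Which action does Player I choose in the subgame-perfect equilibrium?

Backward induction with Player I moving first.
- T: Column compares 5, 2, -2, 6, 7 and picks c5; Player I would get -2.
- M: Column compares -2, 6, -3, -1, -4 and picks c2; Player I would get 10.
- B: Column compares 5, 3, 2, -4, -1 and picks c1; Player I would get -5.
Maximizing over -2, 10, -5, Player I chooses M. Subgame-perfect outcome: (M, c2) with payoffs (10, 6).

M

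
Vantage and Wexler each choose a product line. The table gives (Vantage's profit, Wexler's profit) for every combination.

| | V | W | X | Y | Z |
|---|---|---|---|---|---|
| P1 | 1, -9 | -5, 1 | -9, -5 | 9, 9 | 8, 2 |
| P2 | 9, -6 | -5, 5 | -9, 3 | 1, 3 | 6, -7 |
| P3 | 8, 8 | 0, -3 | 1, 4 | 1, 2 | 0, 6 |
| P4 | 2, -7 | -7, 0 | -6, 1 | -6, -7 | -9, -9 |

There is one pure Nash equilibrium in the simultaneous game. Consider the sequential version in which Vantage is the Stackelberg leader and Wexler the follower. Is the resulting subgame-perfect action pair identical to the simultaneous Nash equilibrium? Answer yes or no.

yes

Solve by backward induction (Vantage leads).
- P1: BR = Y, leader payoff 9.
- P2: BR = W, leader payoff -5.
- P3: BR = V, leader payoff 8.
- P4: BR = X, leader payoff -6.
Vantage's induced payoffs are 9, -5, 8, -6, so Vantage commits to P1. Subgame-perfect outcome: (P1, Y) with payoffs (9, 9).
Now find the simultaneous Nash equilibrium.
Vantage's best replies: V→P2; W→P3; X→P3; Y→P1; Z→P1.
Wexler's best replies: P1→Y; P2→W; P3→V; P4→X.
Only (P1, Y) has each player best-responding; Nash payoffs (9, 9).
Sequential outcome (P1, Y) coincides with the Nash profile (P1, Y).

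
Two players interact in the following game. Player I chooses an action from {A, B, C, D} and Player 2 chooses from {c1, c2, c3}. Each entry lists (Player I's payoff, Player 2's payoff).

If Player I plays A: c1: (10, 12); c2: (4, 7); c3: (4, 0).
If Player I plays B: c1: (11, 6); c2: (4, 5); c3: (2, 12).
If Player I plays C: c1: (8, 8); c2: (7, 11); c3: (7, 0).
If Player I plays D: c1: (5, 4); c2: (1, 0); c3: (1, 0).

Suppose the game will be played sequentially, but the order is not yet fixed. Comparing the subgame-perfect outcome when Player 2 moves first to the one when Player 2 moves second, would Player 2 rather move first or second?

If Player I leads: Player 2's best replies are A→c1, B→c3, C→c2, D→c1; Player I's induced payoffs 10, 2, 7, 5; outcome (A, c1), payoffs (10, 12).
If Player 2 leads: Player I's best replies are c1→B, c2→C, c3→C; Player 2's induced payoffs 6, 11, 0; outcome (C, c2), payoffs (7, 11).
Player 2 gets 11 moving first and 12 moving second, so Player 2 prefers to move second.

second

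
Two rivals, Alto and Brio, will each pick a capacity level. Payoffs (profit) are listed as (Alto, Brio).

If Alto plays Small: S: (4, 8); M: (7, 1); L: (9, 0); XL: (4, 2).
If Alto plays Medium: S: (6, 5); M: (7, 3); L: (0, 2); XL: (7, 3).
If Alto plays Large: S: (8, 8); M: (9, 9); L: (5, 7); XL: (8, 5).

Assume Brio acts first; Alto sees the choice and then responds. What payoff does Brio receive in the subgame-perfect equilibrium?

Work backward from Alto's decision.
- S: BR = Large, leader payoff 8.
- M: BR = Large, leader payoff 9.
- L: BR = Small, leader payoff 0.
- XL: BR = Large, leader payoff 5.
Among 8, 9, 0, 5, the best is 9 at M. Subgame-perfect outcome: (Large, M) with payoffs (9, 9).

9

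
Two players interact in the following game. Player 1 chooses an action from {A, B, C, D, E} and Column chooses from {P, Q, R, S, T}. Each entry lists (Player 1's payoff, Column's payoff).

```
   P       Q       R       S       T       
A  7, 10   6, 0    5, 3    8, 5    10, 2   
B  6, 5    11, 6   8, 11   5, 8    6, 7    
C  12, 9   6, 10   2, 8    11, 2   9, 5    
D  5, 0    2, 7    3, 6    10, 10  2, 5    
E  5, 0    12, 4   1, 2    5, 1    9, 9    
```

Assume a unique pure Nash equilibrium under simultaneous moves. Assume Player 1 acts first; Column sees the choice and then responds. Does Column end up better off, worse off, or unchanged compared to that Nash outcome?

Work backward from Column's decision.
- A: Column compares 10, 0, 3, 5, 2 and picks P; Player 1 would get 7.
- B: Column compares 5, 6, 11, 8, 7 and picks R; Player 1 would get 8.
- C: Column compares 9, 10, 8, 2, 5 and picks Q; Player 1 would get 6.
- D: Column compares 0, 7, 6, 10, 5 and picks S; Player 1 would get 10.
- E: Column compares 0, 4, 2, 1, 9 and picks T; Player 1 would get 9.
Among 7, 8, 6, 10, 9, the best is 10 at D. Subgame-perfect outcome: (D, S) with payoffs (10, 10).
Now find the simultaneous Nash equilibrium.
Player 1's best replies: P→C; Q→E; R→B; S→C; T→A.
Column's best replies: A→P; B→R; C→Q; D→S; E→T.
Only (B, R) has each player best-responding; Nash payoffs (8, 11).
Column earns 10 sequentially versus 11 at the Nash outcome: worse off.

worse off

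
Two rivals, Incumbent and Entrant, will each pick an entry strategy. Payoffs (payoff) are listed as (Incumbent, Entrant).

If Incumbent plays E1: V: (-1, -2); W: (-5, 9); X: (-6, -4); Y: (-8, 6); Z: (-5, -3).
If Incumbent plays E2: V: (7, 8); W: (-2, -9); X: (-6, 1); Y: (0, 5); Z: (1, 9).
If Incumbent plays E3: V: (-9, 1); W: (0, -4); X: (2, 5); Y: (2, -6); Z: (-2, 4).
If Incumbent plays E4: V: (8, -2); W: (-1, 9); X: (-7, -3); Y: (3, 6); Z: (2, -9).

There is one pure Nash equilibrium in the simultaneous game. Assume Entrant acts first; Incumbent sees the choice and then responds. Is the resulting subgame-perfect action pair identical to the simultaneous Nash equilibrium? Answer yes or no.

no

Work backward from Incumbent's decision.
- V → Incumbent plays E4 (best of -1, 7, -9, 8); Entrant gets -2.
- W → Incumbent plays E3 (best of -5, -2, 0, -1); Entrant gets -4.
- X → Incumbent plays E3 (best of -6, -6, 2, -7); Entrant gets 5.
- Y → Incumbent plays E4 (best of -8, 0, 2, 3); Entrant gets 6.
- Z → Incumbent plays E4 (best of -5, 1, -2, 2); Entrant gets -9.
Maximizing over -2, -4, 5, 6, -9, Entrant chooses Y. Subgame-perfect outcome: (E4, Y) with payoffs (3, 6).
Now find the simultaneous Nash equilibrium.
Incumbent's best replies: V→E4; W→E3; X→E3; Y→E4; Z→E4.
Entrant's best replies: E1→W; E2→Z; E3→X; E4→W.
Only (E3, X) has each player best-responding; Nash payoffs (2, 5).
Sequential outcome (E4, Y) differs from the Nash profile (E3, X).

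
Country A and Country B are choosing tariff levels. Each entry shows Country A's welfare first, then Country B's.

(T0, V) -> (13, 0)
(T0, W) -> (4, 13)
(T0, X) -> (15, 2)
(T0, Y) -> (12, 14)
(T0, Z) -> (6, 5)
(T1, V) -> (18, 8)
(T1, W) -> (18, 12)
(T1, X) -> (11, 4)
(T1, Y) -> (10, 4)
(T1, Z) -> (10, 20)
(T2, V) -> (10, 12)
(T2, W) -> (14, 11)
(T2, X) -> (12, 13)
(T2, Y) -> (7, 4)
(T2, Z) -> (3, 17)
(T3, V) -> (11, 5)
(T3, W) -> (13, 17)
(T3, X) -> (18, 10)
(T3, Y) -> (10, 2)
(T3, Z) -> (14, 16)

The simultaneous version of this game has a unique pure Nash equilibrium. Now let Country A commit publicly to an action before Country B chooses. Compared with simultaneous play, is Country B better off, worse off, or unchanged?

Solve by backward induction (Country A leads).
- T0 → Country B plays Y (best of 0, 13, 2, 14, 5); Country A gets 12.
- T1 → Country B plays Z (best of 8, 12, 4, 4, 20); Country A gets 10.
- T2 → Country B plays Z (best of 12, 11, 13, 4, 17); Country A gets 3.
- T3 → Country B plays W (best of 5, 17, 10, 2, 16); Country A gets 13.
Maximizing over 12, 10, 3, 13, Country A chooses T3. Subgame-perfect outcome: (T3, W) with payoffs (13, 17).
For the simultaneous game, intersect best replies.
Country A's best replies: V→T1; W→T1; X→T3; Y→T0; Z→T3.
Country B's best replies: T0→Y; T1→Z; T2→Z; T3→W.
Only (T0, Y) has each player best-responding; Nash payoffs (12, 14).
Country B earns 17 sequentially versus 14 at the Nash outcome: better off.

better off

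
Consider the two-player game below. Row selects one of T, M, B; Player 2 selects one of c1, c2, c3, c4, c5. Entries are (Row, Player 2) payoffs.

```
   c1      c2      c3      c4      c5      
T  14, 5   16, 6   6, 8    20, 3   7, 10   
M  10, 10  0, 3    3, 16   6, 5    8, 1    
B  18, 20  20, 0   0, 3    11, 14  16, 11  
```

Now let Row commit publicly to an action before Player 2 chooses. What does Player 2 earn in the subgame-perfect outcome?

20

Player 2 best-responds to each possible Row move:
- T: Player 2 compares 5, 6, 8, 3, 10 and picks c5; Row would get 7.
- M: Player 2 compares 10, 3, 16, 5, 1 and picks c3; Row would get 3.
- B: Player 2 compares 20, 0, 3, 14, 11 and picks c1; Row would get 18.
Maximizing over 7, 3, 18, Row chooses B. Subgame-perfect outcome: (B, c1) with payoffs (18, 20).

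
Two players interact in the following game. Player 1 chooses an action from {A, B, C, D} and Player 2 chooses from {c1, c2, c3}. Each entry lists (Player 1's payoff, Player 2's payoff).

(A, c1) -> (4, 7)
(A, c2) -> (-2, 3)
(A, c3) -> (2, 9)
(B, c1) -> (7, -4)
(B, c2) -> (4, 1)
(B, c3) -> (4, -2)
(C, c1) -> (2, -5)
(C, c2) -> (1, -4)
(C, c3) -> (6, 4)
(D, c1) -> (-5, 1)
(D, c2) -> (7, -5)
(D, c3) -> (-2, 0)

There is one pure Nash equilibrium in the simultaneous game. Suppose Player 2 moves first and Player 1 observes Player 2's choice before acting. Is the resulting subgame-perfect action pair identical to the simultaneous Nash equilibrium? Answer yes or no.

yes

Backward induction with Player 2 moving first.
- c1 → Player 1 plays B (best of 4, 7, 2, -5); Player 2 gets -4.
- c2 → Player 1 plays D (best of -2, 4, 1, 7); Player 2 gets -5.
- c3 → Player 1 plays C (best of 2, 4, 6, -2); Player 2 gets 4.
Maximizing over -4, -5, 4, Player 2 chooses c3. Subgame-perfect outcome: (C, c3) with payoffs (6, 4).
For the simultaneous game, intersect best replies.
Player 1's best replies: c1→B; c2→D; c3→C.
Player 2's best replies: A→c3; B→c2; C→c3; D→c1.
Only (C, c3) has each player best-responding; Nash payoffs (6, 4).
Sequential outcome (C, c3) coincides with the Nash profile (C, c3).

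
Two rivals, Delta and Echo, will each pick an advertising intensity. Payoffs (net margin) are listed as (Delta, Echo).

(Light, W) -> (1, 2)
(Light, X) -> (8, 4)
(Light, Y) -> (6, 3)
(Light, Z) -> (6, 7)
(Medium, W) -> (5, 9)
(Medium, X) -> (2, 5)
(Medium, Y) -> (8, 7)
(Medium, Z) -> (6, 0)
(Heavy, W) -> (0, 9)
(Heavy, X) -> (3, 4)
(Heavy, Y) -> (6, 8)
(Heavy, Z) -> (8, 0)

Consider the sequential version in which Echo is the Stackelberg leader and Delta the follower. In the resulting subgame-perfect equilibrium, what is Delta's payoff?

5

Delta best-responds to each possible Echo move:
- W: Delta compares 1, 5, 0 and picks Medium; Echo would get 9.
- X: Delta compares 8, 2, 3 and picks Light; Echo would get 4.
- Y: Delta compares 6, 8, 6 and picks Medium; Echo would get 7.
- Z: Delta compares 6, 6, 8 and picks Heavy; Echo would get 0.
Maximizing over 9, 4, 7, 0, Echo chooses W. Subgame-perfect outcome: (Medium, W) with payoffs (5, 9).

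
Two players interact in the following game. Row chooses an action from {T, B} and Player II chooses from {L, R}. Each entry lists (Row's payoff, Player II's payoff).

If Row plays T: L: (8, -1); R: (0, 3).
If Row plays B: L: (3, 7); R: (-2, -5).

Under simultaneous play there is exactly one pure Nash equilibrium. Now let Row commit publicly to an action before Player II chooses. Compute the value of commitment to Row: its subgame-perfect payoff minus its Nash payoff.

3

Solve by backward induction (Row leads).
- T → Player II plays R (best of -1, 3); Row gets 0.
- B → Player II plays L (best of 7, -5); Row gets 3.
Among 0, 3, the best is 3 at B. Subgame-perfect outcome: (B, L) with payoffs (3, 7).
Now find the simultaneous Nash equilibrium.
Row's best replies: L→T; R→T.
Player II's best replies: T→R; B→L.
The unique mutual best reply is (T, R), giving (0, 3).
Row's commitment gain: 3 − 0 = 3.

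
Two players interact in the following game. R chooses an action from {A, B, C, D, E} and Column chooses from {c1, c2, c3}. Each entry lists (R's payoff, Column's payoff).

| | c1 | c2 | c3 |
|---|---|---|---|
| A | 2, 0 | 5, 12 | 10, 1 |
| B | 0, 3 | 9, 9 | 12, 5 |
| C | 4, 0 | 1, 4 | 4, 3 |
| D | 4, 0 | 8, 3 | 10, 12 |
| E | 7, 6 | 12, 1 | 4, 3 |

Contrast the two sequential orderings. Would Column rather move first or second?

second

If R leads: Column's best replies are A→c2, B→c2, C→c2, D→c3, E→c1; R's induced payoffs 5, 9, 1, 10, 7; outcome (D, c3), payoffs (10, 12).
If Column leads: R's best replies are c1→E, c2→E, c3→B; Column's induced payoffs 6, 1, 5; outcome (E, c1), payoffs (7, 6).
Column gets 6 moving first and 12 moving second, so Column prefers to move second.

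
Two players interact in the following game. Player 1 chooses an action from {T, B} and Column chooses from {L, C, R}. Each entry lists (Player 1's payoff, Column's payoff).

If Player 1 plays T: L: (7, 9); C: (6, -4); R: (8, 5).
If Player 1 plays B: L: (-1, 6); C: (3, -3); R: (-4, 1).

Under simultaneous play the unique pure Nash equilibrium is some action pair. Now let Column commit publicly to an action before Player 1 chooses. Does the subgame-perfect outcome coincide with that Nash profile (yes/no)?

yes

Backward induction with Column moving first.
- L → Player 1 plays T (best of 7, -1); Column gets 9.
- C → Player 1 plays T (best of 6, 3); Column gets -4.
- R → Player 1 plays T (best of 8, -4); Column gets 5.
Maximizing over 9, -4, 5, Column chooses L. Subgame-perfect outcome: (T, L) with payoffs (7, 9).
Under simultaneous play:
Player 1's best replies: L→T; C→T; R→T.
Column's best replies: T→L; B→L.
The unique mutual best reply is (T, L), giving (7, 9).
Sequential outcome (T, L) coincides with the Nash profile (T, L).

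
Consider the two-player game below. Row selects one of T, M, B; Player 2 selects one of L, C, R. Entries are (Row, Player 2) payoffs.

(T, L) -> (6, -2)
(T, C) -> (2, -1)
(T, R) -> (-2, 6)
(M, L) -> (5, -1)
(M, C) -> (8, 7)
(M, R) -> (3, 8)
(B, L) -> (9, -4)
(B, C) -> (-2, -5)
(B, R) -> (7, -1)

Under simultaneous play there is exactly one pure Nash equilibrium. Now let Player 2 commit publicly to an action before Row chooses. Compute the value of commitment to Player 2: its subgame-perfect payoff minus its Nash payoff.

8

Work backward from Row's decision.
- L: Row compares 6, 5, 9 and picks B; Player 2 would get -4.
- C: Row compares 2, 8, -2 and picks M; Player 2 would get 7.
- R: Row compares -2, 3, 7 and picks B; Player 2 would get -1.
Among -4, 7, -1, the best is 7 at C. Subgame-perfect outcome: (M, C) with payoffs (8, 7).
Now find the simultaneous Nash equilibrium.
Row's best replies: L→B; C→M; R→B.
Player 2's best replies: T→R; M→R; B→R.
The unique mutual best reply is (B, R), giving (7, -1).
Player 2's commitment gain: 7 − -1 = 8.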